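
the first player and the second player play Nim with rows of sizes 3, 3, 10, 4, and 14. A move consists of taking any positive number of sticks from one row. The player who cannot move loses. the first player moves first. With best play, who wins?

the second player wins

Nim-sum: 3 ^ 3 ^ 10 ^ 4 ^ 14 = 0.
The nim-sum is 0, so this is a P-position: the player to move is in a losing position under optimal play; the first player is about to move from it and so loses — the second player wins.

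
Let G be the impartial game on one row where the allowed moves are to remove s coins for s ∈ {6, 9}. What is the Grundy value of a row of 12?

Compute g(0), g(1), … for moves {6, 9}:
k:     0  1  2  3  4  5  6  7  8  9 10 11 12
g(k):  0  0  0  0  0  0  1  1  1  1  1  1  2
So g(12) = 2.

2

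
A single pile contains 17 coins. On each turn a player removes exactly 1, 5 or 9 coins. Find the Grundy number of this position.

Build the Grundy sequence with g(k) = mex{g(k−s) : s ∈ {1, 5, 9}, s ≤ k}:
k:     0  1  2  3  4  5  6  7  8  9 10 11 12 13 14 15 16 17
g(k):  0  1  0  1  0  1  0  1  0  1  0  1  0  1  0  1  0  1
So g(17) = 1.

1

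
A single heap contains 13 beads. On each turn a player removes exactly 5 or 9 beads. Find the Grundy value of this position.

2

Grundy values for subtraction set {5, 9}:
k:     0  1  2  3  4  5  6  7  8  9 10 11 12 13
g(k):  0  0  0  0  0  1  1  1  1  1  2  2  2  2
So g(13) = 2.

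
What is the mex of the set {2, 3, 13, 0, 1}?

4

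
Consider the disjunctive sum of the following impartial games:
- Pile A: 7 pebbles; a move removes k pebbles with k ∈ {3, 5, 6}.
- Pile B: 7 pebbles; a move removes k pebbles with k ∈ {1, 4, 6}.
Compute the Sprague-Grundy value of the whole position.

2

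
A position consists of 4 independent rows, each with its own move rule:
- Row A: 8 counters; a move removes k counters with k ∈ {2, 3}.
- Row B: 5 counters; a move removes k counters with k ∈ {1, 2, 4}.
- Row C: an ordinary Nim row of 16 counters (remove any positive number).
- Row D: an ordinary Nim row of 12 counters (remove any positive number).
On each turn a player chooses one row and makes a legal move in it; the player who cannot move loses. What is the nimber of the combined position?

For row A, compute g(0), g(1), … with moves {2, 3}:
k:     0  1  2  3  4  5  6  7  8
g(k):  0  0  1  1  2  0  0  1  1
So g(8) = 1.
Build the Grundy sequence for row B with g(k) = mex{g(k−s) : s ∈ {1, 2, 4}, s ≤ k}:
k:     0  1  2  3  4  5
g(k):  0  1  2  0  1  2
So g(5) = 2.
Row C is a plain Nim row of size 16, so its Grundy value is 16.
Row D is a plain Nim row of size 12, so its Grundy value is 12.
By the Sprague-Grundy theorem, the Grundy value of a sum of independent games is the XOR of the component values.
Combined value = 1 XOR 2 XOR 16 XOR 12 = 31.

31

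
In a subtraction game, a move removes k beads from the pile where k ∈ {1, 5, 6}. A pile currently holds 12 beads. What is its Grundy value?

Build the Grundy sequence with g(k) = mex{g(k−s) : s ∈ {1, 5, 6}, s ≤ k}:
g(0) = mex{} = 0
g(1) = mex{0} = 1
g(2) = mex{1} = 0
g(3) = mex{0} = 1
g(4) = mex{1} = 0
g(5) = mex{0} = 1
g(6) = mex{0,1} = 2
g(7) = mex{0,1,2} = 3
g(8) = mex{0,1,3} = 2
g(9) = mex{0,1,2} = 3
g(10) = mex{0,1,3} = 2
g(11) = mex{1,2} = 0
g(12) = mex{0,2,3} = 1
So g(12) = 1.

1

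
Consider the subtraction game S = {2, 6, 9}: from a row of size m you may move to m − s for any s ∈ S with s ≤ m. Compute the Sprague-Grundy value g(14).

1

Build the Grundy sequence with g(k) = mex{g(k−s) : s ∈ {2, 6, 9}, s ≤ k}:
k:     0  1  2  3  4  5  6  7  8  9 10 11 12 13 14
g(k):  0  0  1  1  0  0  1  1  0  2  1  3  0  2  1
So g(14) = 1.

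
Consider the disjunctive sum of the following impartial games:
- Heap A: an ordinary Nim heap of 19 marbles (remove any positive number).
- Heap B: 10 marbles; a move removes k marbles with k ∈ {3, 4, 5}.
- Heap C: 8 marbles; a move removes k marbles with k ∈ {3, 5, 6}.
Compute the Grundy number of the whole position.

17

Heap A is a plain Nim heap of size 19, so its Grundy value is 19.
Build the Grundy sequence for heap B with g(k) = mex{g(k−s) : s ∈ {3, 4, 5}, s ≤ k}:
g(0) = mex{} = 0
g(1) = mex{} = 0
g(2) = mex{} = 0
g(3) = mex{0} = 1
g(4) = mex{0} = 1
g(5) = mex{0} = 1
g(6) = mex{0,1} = 2
g(7) = mex{0,1} = 2
g(8) = mex{1} = 0
g(9) = mex{1,2} = 0
g(10) = mex{1,2} = 0
So g(10) = 0.
Grundy values for heap C (subtraction set {3, 5, 6}):
k:     0  1  2  3  4  5  6  7  8
g(k):  0  0  0  1  1  1  2  2  2
So g(8) = 2.
The value of a disjunctive sum is the nim-sum of the parts.
Combined value = 19 ⊕ 0 ⊕ 2 = 17.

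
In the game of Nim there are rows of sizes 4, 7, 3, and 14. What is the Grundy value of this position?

In binary:
  0100  (4)
  0111  (7)
  0011  (3)
  1110  (14)
  ----
  1110  (14)

14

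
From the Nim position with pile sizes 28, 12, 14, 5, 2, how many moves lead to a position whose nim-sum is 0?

Nim-sum: 28 ⊕ 12 ⊕ 14 ⊕ 5 ⊕ 2 = 25.
The overall nim-sum is X = 25. A pile of size p has a winning move iff p XOR X < p (reduce it to p XOR X).
  28: 28 XOR 25 = 5 < 28 — winning move (to 5).
  12: 12 XOR 25 = 21 ≥ 12 — no move.
  14: 14 XOR 25 = 23 ≥ 14 — no move.
  5: 5 XOR 25 = 28 ≥ 5 — no move.
  2: 2 XOR 25 = 27 ≥ 2 — no move.
That gives 1 winning move.

1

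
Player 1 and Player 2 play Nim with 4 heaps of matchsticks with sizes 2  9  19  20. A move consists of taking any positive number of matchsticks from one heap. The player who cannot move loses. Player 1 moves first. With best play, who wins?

Write each in binary and XOR column by column:
  00010  (2)
  01001  (9)
  10011  (19)
  10100  (20)
  -----
  01100  (12)
The nim-sum is 12 ≠ 0, so this is an N-position: the player to move can win; Player 1 has a winning move.

Player 1 wins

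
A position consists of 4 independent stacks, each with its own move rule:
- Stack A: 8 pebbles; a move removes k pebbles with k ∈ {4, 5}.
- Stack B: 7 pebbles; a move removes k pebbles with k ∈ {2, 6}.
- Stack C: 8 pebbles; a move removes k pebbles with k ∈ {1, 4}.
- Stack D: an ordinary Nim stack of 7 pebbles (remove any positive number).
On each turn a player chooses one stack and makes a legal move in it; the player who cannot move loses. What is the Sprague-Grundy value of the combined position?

Grundy values for stack A (subtraction set {4, 5}):
g(0) = mex{} = 0
g(1) = mex{} = 0
g(2) = mex{} = 0
g(3) = mex{} = 0
g(4) = mex{0} = 1
g(5) = mex{0} = 1
g(6) = mex{0} = 1
g(7) = mex{0} = 1
g(8) = mex{0,1} = 2
So g(8) = 2.
Build the Grundy sequence for stack B with g(k) = mex{g(k−s) : s ∈ {2, 6}, s ≤ k}:
k:     0  1  2  3  4  5  6  7
g(k):  0  0  1  1  0  0  1  1
So g(7) = 1.
Build the Grundy sequence for stack C with g(k) = mex{g(k−s) : s ∈ {1, 4}, s ≤ k}:
g(0) = mex{} = 0
g(1) = mex{0} = 1
g(2) = mex{1} = 0
g(3) = mex{0} = 1
g(4) = mex{0,1} = 2
g(5) = mex{1,2} = 0
g(6) = mex{0} = 1
g(7) = mex{1} = 0
g(8) = mex{0,2} = 1
So g(8) = 1.
Stack D is a plain Nim stack of size 7, so its Grundy value is 7.
The value of a disjunctive sum is the nim-sum of the parts.
Combined value = 2 XOR 1 XOR 1 XOR 7 = 5.

5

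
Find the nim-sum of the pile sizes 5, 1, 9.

Nim-sum: 5 ⊕ 1 ⊕ 9 = 13.

13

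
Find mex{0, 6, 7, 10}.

1

0 is in the set but 1 is not, so the mex is 1.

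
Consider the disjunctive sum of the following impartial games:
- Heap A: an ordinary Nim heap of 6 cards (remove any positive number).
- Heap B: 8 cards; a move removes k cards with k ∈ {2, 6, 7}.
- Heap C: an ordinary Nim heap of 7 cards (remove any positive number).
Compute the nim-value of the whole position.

Heap A is a plain Nim heap of size 6, so its Grundy value is 6.
For heap B, compute g(0), g(1), … with moves {2, 6, 7}:
k:     0  1  2  3  4  5  6  7  8
g(k):  0  0  1  1  0  0  1  1  2
So g(8) = 2.
Heap C is a plain Nim heap of size 7, so its Grundy value is 7.
By the Sprague-Grundy theorem, the Grundy value of a sum of independent games is the XOR of the component values.
Combined value = 6 XOR 2 XOR 7 = 3.

3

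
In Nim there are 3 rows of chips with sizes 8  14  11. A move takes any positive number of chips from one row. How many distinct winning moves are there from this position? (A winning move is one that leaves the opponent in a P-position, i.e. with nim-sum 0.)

3

Compute the nim-sum pairwise:
8 XOR 14 = 6
6 XOR 11 = 13
The overall nim-sum is X = 13. A row of size p has a winning move iff p XOR X < p (reduce it to p XOR X).
  8: 8 XOR 13 = 5 < 8 — winning move (to 5).
  14: 14 XOR 13 = 3 < 14 — winning move (to 3).
  11: 11 XOR 13 = 6 < 11 — winning move (to 6).
That gives 3 winning moves.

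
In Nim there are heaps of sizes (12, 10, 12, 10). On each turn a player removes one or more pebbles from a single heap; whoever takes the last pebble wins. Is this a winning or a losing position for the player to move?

Losing position

Nim-sum: 12 ⊕ 10 ⊕ 12 ⊕ 10 = 0.
The nim-sum is 0, so this is a P-position: the player to move is in a losing position under optimal play.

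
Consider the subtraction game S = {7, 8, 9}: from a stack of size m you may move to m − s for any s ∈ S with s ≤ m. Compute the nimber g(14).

Compute g(0), g(1), … for moves {7, 8, 9}:
g(0) = mex{} = 0
g(1) = mex{} = 0
g(2) = mex{} = 0
g(3) = mex{} = 0
g(4) = mex{} = 0
g(5) = mex{} = 0
g(6) = mex{} = 0
g(7) = mex{0} = 1
g(8) = mex{0} = 1
g(9) = mex{0} = 1
g(10) = mex{0} = 1
g(11) = mex{0} = 1
g(12) = mex{0} = 1
g(13) = mex{0} = 1
g(14) = mex{0,1} = 2
So g(14) = 2.

2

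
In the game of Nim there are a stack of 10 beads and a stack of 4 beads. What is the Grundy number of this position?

14

Bitwise XOR of the heap sizes:
  1010  (10)
  0100  (4)
  ----
  1110  (14)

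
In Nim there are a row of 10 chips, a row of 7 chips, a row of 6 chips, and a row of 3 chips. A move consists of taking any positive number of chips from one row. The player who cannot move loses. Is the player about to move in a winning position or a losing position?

Winning position

Bitwise XOR of the heap sizes:
  1010  (10)
  0111  (7)
  0110  (6)
  0011  (3)
  ----
  1000  (8)
The nim-sum is 8 ≠ 0, so this is an N-position: the player to move can win.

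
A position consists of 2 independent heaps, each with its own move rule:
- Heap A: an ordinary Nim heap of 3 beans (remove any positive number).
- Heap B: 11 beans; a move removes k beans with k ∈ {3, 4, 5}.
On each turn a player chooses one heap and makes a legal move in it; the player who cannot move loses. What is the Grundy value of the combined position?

2

Heap A is a plain Nim heap of size 3, so its Grundy value is 3.
Grundy values for heap B (subtraction set {3, 4, 5}):
k:     0  1  2  3  4  5  6  7  8  9 10 11
g(k):  0  0  0  1  1  1  2  2  0  0  0  1
So g(11) = 1.
The value of a disjunctive sum is the nim-sum of the parts.
Combined value = 3 ⊕ 1 = 2.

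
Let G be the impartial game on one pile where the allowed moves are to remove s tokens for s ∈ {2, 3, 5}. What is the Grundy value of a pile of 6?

Build the Grundy sequence with g(k) = mex{g(k−s) : s ∈ {2, 3, 5}, s ≤ k}:
k:     0  1  2  3  4  5  6
g(k):  0  0  1  1  2  2  3
So g(6) = 3.

3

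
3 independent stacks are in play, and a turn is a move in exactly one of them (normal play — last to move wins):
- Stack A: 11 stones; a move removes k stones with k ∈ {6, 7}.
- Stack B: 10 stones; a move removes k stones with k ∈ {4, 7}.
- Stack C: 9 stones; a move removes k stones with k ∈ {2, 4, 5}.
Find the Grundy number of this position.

For stack A, compute g(0), g(1), … with moves {6, 7}:
k:     0  1  2  3  4  5  6  7  8  9 10 11
g(k):  0  0  0  0  0  0  1  1  1  1  1  1
So g(11) = 1.
Grundy values for stack B (subtraction set {4, 7}):
g(0) = mex{} = 0
g(1) = mex{} = 0
g(2) = mex{} = 0
g(3) = mex{} = 0
g(4) = mex{0} = 1
g(5) = mex{0} = 1
g(6) = mex{0} = 1
g(7) = mex{0} = 1
g(8) = mex{0,1} = 2
g(9) = mex{0,1} = 2
g(10) = mex{0,1} = 2
So g(10) = 2.
Grundy values for stack C (subtraction set {2, 4, 5}):
g(0) = mex{} = 0
g(1) = mex{} = 0
g(2) = mex{0} = 1
g(3) = mex{0} = 1
g(4) = mex{0,1} = 2
g(5) = mex{0,1} = 2
g(6) = mex{0,1,2} = 3
g(7) = mex{1,2} = 0
g(8) = mex{1,2,3} = 0
g(9) = mex{0,2} = 1
So g(9) = 1.
By the Sprague-Grundy theorem, the Grundy value of a sum of independent games is the XOR of the component values.
Combined value = 1 ⊕ 2 ⊕ 1 = 2.

2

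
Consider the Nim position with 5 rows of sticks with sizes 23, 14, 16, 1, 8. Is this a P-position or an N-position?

P-position

Nim-sum: 23 XOR 14 XOR 16 XOR 1 XOR 8 = 0.
The nim-sum is 0, so this is a P-position: the player to move is in a losing position under optimal play.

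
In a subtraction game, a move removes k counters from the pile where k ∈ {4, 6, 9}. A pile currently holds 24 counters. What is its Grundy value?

2

Build the Grundy sequence with g(k) = mex{g(k−s) : s ∈ {4, 6, 9}, s ≤ k}:
k:     0  1  2  3  4  5  6  7  8  9 10 11 12 13 14 15 16 17 18 19 20 21 22 23 24
g(k):  0  0  0  0  1  1  1  1  2  2  2  2  3  0  0  0  0  1  1  1  1  2  2  2  2
So g(24) = 2.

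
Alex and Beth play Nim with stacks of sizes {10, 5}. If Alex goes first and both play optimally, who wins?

Alex wins

Nim-sum: 10 XOR 5 = 15.
The nim-sum is 15 ≠ 0, so this is an N-position: the player to move can win; Alex has a winning move.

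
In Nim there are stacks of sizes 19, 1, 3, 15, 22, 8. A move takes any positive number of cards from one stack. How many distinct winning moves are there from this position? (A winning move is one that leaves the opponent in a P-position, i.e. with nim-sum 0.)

Nim-sum: 19 XOR 1 XOR 3 XOR 15 XOR 22 XOR 8 = 0.
The nim-sum is already 0, so every move leaves a nonzero nim-sum — there are no winning moves.

0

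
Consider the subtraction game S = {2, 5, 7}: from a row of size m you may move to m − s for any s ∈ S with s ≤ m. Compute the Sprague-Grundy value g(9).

Compute g(0), g(1), … for moves {2, 5, 7}:
k:     0  1  2  3  4  5  6  7  8  9
g(k):  0  0  1  1  0  2  1  3  2  2
So g(9) = 2.

2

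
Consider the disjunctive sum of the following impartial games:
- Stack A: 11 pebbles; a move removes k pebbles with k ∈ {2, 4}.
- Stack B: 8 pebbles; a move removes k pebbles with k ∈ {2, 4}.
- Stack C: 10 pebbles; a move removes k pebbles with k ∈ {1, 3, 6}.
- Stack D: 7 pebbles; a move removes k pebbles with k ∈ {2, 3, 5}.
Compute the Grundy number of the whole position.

For stack A, compute g(0), g(1), … with moves {2, 4}:
k:     0  1  2  3  4  5  6  7  8  9 10 11
g(k):  0  0  1  1  2  2  0  0  1  1  2  2
So g(11) = 2.
Build the Grundy sequence for stack B with g(k) = mex{g(k−s) : s ∈ {2, 4}, s ≤ k}:
g(0) = mex{} = 0
g(1) = mex{} = 0
g(2) = mex{0} = 1
g(3) = mex{0} = 1
g(4) = mex{0,1} = 2
g(5) = mex{0,1} = 2
g(6) = mex{1,2} = 0
g(7) = mex{1,2} = 0
g(8) = mex{0,2} = 1
So g(8) = 1.
Build the Grundy sequence for stack C with g(k) = mex{g(k−s) : s ∈ {1, 3, 6}, s ≤ k}:
g(0) = mex{} = 0
g(1) = mex{0} = 1
g(2) = mex{1} = 0
g(3) = mex{0} = 1
g(4) = mex{1} = 0
g(5) = mex{0} = 1
g(6) = mex{0,1} = 2
g(7) = mex{0,1,2} = 3
g(8) = mex{0,1,3} = 2
g(9) = mex{1,2} = 0
g(10) = mex{0,3} = 1
So g(10) = 1.
For stack D, compute g(0), g(1), … with moves {2, 3, 5}:
g(0) = mex{} = 0
g(1) = mex{} = 0
g(2) = mex{0} = 1
g(3) = mex{0} = 1
g(4) = mex{0,1} = 2
g(5) = mex{0,1} = 2
g(6) = mex{0,1,2} = 3
g(7) = mex{1,2} = 0
So g(7) = 0.
The value of a disjunctive sum is the nim-sum of the parts.
Combined value = 2 XOR 1 XOR 1 XOR 0 = 2.

2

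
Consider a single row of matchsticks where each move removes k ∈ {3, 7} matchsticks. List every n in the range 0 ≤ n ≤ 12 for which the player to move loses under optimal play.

0, 1, 2, 6, 10, 11, 12

Build the Grundy sequence with g(k) = mex{g(k−s) : s ∈ {3, 7}, s ≤ k}:
g(0) = mex{} = 0
g(1) = mex{} = 0
g(2) = mex{} = 0
g(3) = mex{0} = 1
g(4) = mex{0} = 1
g(5) = mex{0} = 1
g(6) = mex{1} = 0
g(7) = mex{0,1} = 2
g(8) = mex{0,1} = 2
g(9) = mex{0} = 1
g(10) = mex{1,2} = 0
g(11) = mex{1,2} = 0
g(12) = mex{1} = 0
The P-positions (g = 0) in 0..12 are 0, 1, 2, 6, 10, 11, 12.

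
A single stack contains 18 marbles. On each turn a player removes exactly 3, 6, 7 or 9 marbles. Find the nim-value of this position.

2

Compute g(0), g(1), … for moves {3, 6, 7, 9}:
k:     0  1  2  3  4  5  6  7  8  9 10 11 12 13 14 15 16 17 18
g(k):  0  0  0  1  1  1  2  2  2  3  3  3  0  0  0  1  1  1  2
So g(18) = 2.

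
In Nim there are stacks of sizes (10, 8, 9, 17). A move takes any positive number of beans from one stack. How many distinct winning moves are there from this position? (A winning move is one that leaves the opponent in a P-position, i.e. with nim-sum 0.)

Nim-sum: 10 XOR 8 XOR 9 XOR 17 = 26.
The overall nim-sum is X = 26. A stack of size p has a winning move iff p XOR X < p (reduce it to p XOR X).
  10: 10 XOR 26 = 16 ≥ 10 — no move.
  8: 8 XOR 26 = 18 ≥ 8 — no move.
  9: 9 XOR 26 = 19 ≥ 9 — no move.
  17: 17 XOR 26 = 11 < 17 — winning move (to 11).
That gives 1 winning move.

1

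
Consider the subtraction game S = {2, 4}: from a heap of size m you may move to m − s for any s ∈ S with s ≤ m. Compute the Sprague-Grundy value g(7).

Compute g(0), g(1), … for moves {2, 4}:
k:     0  1  2  3  4  5  6  7
g(k):  0  0  1  1  2  2  0  0
So g(7) = 0.

0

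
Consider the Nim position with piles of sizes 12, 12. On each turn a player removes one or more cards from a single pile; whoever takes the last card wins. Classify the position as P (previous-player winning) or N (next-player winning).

P-position

Nim-sum: 12 ⊕ 12 = 0.
The nim-sum is 0, so this is a P-position: the player to move is in a losing position under optimal play.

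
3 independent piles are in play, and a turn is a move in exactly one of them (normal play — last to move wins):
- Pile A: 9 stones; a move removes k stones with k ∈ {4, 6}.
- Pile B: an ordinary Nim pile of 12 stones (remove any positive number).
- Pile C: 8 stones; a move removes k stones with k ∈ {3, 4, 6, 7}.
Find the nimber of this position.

12

Build the Grundy sequence for pile A with g(k) = mex{g(k−s) : s ∈ {4, 6}, s ≤ k}:
g(0) = mex{} = 0
g(1) = mex{} = 0
g(2) = mex{} = 0
g(3) = mex{} = 0
g(4) = mex{0} = 1
g(5) = mex{0} = 1
g(6) = mex{0} = 1
g(7) = mex{0} = 1
g(8) = mex{0,1} = 2
g(9) = mex{0,1} = 2
So g(9) = 2.
Pile B is a plain Nim pile of size 12, so its Grundy value is 12.
For pile C, compute g(0), g(1), … with moves {3, 4, 6, 7}:
g(0) = mex{} = 0
g(1) = mex{} = 0
g(2) = mex{} = 0
g(3) = mex{0} = 1
g(4) = mex{0} = 1
g(5) = mex{0} = 1
g(6) = mex{0,1} = 2
g(7) = mex{0,1} = 2
g(8) = mex{0,1} = 2
So g(8) = 2.
By the Sprague-Grundy theorem, the Grundy value of a sum of independent games is the XOR of the component values.
Combined value = 2 XOR 12 XOR 2 = 12.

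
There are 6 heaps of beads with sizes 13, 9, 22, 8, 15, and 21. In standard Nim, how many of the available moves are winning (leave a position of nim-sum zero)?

Nim-sum: 13 ⊕ 9 ⊕ 22 ⊕ 8 ⊕ 15 ⊕ 21 = 0.
The nim-sum is already 0, so every move leaves a nonzero nim-sum — there are no winning moves.

0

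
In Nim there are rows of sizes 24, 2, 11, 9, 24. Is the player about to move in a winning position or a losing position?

Losing position

Compute the nim-sum pairwise:
24 ^ 2 = 26
26 ^ 11 = 17
17 ^ 9 = 24
24 ^ 24 = 0
The nim-sum is 0, so this is a P-position: the player to move is in a losing position under optimal play.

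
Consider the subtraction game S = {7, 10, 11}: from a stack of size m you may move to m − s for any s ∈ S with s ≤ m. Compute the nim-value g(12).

Build the Grundy sequence with g(k) = mex{g(k−s) : s ∈ {7, 10, 11}, s ≤ k}:
k:     0  1  2  3  4  5  6  7  8  9 10 11 12
g(k):  0  0  0  0  0  0  0  1  1  1  1  1  1
So g(12) = 1.

1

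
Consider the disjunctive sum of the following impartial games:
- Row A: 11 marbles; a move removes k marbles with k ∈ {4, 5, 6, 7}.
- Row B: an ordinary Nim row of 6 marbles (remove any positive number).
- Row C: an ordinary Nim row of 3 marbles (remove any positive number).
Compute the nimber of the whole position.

5

For row A, compute g(0), g(1), … with moves {4, 5, 6, 7}:
k:     0  1  2  3  4  5  6  7  8  9 10 11
g(k):  0  0  0  0  1  1  1  1  2  2  2  0
So g(11) = 0.
Row B is a plain Nim row of size 6, so its Grundy value is 6.
Row C is a plain Nim row of size 3, so its Grundy value is 3.
The value of a disjunctive sum is the nim-sum of the parts.
Combined value = 0 ⊕ 6 ⊕ 3 = 5.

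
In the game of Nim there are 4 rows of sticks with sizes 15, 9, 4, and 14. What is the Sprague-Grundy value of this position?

Compute the nim-sum pairwise:
15 ⊕ 9 = 6
6 ⊕ 4 = 2
2 ⊕ 14 = 12

12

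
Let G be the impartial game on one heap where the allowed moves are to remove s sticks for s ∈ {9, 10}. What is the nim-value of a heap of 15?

Compute g(0), g(1), … for moves {9, 10}:
k:     0  1  2  3  4  5  6  7  8  9 10 11 12 13 14 15
g(k):  0  0  0  0  0  0  0  0  0  1  1  1  1  1  1  1
So g(15) = 1.

1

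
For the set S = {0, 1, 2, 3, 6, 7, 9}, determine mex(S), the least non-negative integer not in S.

The values 0, 1, 2, 3 are all present; 4 is the first non-negative integer missing from the set.

4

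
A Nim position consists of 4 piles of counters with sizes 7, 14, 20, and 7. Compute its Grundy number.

Nim-sum: 7 XOR 14 XOR 20 XOR 7 = 26.

26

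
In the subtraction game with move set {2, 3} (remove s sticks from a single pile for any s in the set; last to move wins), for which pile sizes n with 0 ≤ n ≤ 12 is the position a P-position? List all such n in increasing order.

Build the Grundy sequence with g(k) = mex{g(k−s) : s ∈ {2, 3}, s ≤ k}:
k:     0  1  2  3  4  5  6  7  8  9 10 11 12
g(k):  0  0  1  1  2  0  0  1  1  2  0  0  1
The P-positions (g = 0) in 0..12 are 0, 1, 5, 6, 10, 11.

0, 1, 5, 6, 10, 11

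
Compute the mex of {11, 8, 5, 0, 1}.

2

The values 0, 1 are all present; 2 is the first non-negative integer missing from the set.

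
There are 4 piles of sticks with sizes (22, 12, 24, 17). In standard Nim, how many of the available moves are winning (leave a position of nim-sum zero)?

3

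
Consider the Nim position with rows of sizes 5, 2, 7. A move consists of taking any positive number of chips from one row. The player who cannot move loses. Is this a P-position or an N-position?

In binary:
  101  (5)
  010  (2)
  111  (7)
  ---
  000  (0)
The nim-sum is 0, so this is a P-position: the player to move is in a losing position under optimal play.

P-position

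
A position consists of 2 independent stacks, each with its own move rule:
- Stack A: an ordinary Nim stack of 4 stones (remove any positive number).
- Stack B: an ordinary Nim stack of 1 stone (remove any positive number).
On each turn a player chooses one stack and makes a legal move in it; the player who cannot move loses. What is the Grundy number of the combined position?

5

Stack A is a plain Nim stack of size 4, so its Grundy value is 4.
Stack B is a plain Nim stack of size 1, so its Grundy value is 1.
The value of a disjunctive sum is the nim-sum of the parts.
Combined value = 4 XOR 1 = 5.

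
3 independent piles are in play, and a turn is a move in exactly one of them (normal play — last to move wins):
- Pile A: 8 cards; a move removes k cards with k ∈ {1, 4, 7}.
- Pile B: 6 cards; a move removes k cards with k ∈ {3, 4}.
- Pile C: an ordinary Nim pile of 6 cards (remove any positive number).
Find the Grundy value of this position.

Build the Grundy sequence for pile A with g(k) = mex{g(k−s) : s ∈ {1, 4, 7}, s ≤ k}:
k:     0  1  2  3  4  5  6  7  8
g(k):  0  1  0  1  2  0  1  2  0
So g(8) = 0.
Grundy values for pile B (subtraction set {3, 4}):
k:     0  1  2  3  4  5  6
g(k):  0  0  0  1  1  1  2
So g(6) = 2.
Pile C is a plain Nim pile of size 6, so its Grundy value is 6.
By the Sprague-Grundy theorem, the Grundy value of a sum of independent games is the XOR of the component values.
Combined value = 0 ⊕ 2 ⊕ 6 = 4.

4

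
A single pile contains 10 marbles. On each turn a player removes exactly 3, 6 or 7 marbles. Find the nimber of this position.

0

Build the Grundy sequence with g(k) = mex{g(k−s) : s ∈ {3, 6, 7}, s ≤ k}:
k:     0  1  2  3  4  5  6  7  8  9 10
g(k):  0  0  0  1  1  1  2  2  2  3  0
So g(10) = 0.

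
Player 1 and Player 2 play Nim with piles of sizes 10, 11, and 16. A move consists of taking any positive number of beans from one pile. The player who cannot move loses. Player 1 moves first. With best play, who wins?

Nim-sum: 10 ⊕ 11 ⊕ 16 = 17.
The nim-sum is 17 ≠ 0, so this is an N-position: the player to move can win; Player 1 has a winning move.

Player 1 wins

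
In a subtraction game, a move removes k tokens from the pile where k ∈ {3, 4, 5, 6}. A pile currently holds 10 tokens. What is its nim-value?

Compute g(0), g(1), … for moves {3, 4, 5, 6}:
g(0) = mex{} = 0
g(1) = mex{} = 0
g(2) = mex{} = 0
g(3) = mex{0} = 1
g(4) = mex{0} = 1
g(5) = mex{0} = 1
g(6) = mex{0,1} = 2
g(7) = mex{0,1} = 2
g(8) = mex{0,1} = 2
g(9) = mex{1,2} = 0
g(10) = mex{1,2} = 0
So g(10) = 0.

0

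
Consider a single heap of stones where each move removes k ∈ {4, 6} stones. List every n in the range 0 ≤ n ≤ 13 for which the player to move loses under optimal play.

0, 1, 2, 3, 10, 11, 12, 13

Compute g(0), g(1), … for moves {4, 6}:
k:     0  1  2  3  4  5  6  7  8  9 10 11 12 13
g(k):  0  0  0  0  1  1  1  1  2  2  0  0  0  0
The P-positions (g = 0) in 0..13 are 0, 1, 2, 3, 10, 11, 12, 13.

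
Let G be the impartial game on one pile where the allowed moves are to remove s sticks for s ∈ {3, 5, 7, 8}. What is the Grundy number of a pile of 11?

Build the Grundy sequence with g(k) = mex{g(k−s) : s ∈ {3, 5, 7, 8}, s ≤ k}:
g(0) = mex{} = 0
g(1) = mex{} = 0
g(2) = mex{} = 0
g(3) = mex{0} = 1
g(4) = mex{0} = 1
g(5) = mex{0} = 1
g(6) = mex{0,1} = 2
g(7) = mex{0,1} = 2
g(8) = mex{0,1} = 2
g(9) = mex{0,1,2} = 3
g(10) = mex{0,1,2} = 3
g(11) = mex{1,2} = 0
So g(11) = 0.

0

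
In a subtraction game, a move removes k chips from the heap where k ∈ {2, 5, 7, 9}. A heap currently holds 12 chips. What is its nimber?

Grundy values for subtraction set {2, 5, 7, 9}:
k:     0  1  2  3  4  5  6  7  8  9 10 11 12
g(k):  0  0  1  1  0  2  1  3  2  2  3  3  0
So g(12) = 0.

0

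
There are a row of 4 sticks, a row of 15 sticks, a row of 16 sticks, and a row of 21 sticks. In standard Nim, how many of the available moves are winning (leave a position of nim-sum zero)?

Bitwise XOR of the heap sizes:
  00100  (4)
  01111  (15)
  10000  (16)
  10101  (21)
  -----
  01110  (14)
The overall nim-sum is X = 14. A row of size p has a winning move iff p XOR X < p (reduce it to p XOR X).
  4: 4 XOR 14 = 10 ≥ 4 — no move.
  15: 15 XOR 14 = 1 < 15 — winning move (to 1).
  16: 16 XOR 14 = 30 ≥ 16 — no move.
  21: 21 XOR 14 = 27 ≥ 21 — no move.
That gives 1 winning move.

1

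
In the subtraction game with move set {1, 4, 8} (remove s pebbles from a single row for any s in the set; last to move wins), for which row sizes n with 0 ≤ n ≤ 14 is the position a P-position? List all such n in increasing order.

0, 2, 5, 7, 12, 14

Build the Grundy sequence with g(k) = mex{g(k−s) : s ∈ {1, 4, 8}, s ≤ k}:
k:     0  1  2  3  4  5  6  7  8  9 10 11 12 13 14
g(k):  0  1  0  1  2  0  1  0  1  2  3  2  0  1  0
The P-positions (g = 0) in 0..14 are 0, 2, 5, 7, 12, 14.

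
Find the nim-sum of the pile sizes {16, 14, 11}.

Bitwise XOR of the heap sizes:
  10000  (16)
  01110  (14)
  01011  (11)
  -----
  10101  (21)

21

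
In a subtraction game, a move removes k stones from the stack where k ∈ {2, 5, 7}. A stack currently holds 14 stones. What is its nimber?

Build the Grundy sequence with g(k) = mex{g(k−s) : s ∈ {2, 5, 7}, s ≤ k}:
k:     0  1  2  3  4  5  6  7  8  9 10 11 12 13 14
g(k):  0  0  1  1  0  2  1  3  2  2  0  3  1  0  0
So g(14) = 0.

0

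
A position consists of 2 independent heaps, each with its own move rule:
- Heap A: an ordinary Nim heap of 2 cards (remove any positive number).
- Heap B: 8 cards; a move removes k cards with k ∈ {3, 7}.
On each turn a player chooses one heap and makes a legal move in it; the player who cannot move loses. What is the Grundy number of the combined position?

Heap A is a plain Nim heap of size 2, so its Grundy value is 2.
Build the Grundy sequence for heap B with g(k) = mex{g(k−s) : s ∈ {3, 7}, s ≤ k}:
k:     0  1  2  3  4  5  6  7  8
g(k):  0  0  0  1  1  1  0  2  2
So g(8) = 2.
The value of a disjunctive sum is the nim-sum of the parts.
Combined value = 2 XOR 2 = 0.

0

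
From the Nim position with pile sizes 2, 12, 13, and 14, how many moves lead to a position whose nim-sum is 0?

3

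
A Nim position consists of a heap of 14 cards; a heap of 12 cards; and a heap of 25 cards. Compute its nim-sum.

27

In binary:
  01110  (14)
  01100  (12)
  11001  (25)
  -----
  11011  (27)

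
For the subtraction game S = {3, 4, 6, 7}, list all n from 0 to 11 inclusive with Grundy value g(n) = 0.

Compute g(0), g(1), … for moves {3, 4, 6, 7}:
k:     0  1  2  3  4  5  6  7  8  9 10 11
g(k):  0  0  0  1  1  1  2  2  2  3  0  0
The P-positions (g = 0) in 0..11 are 0, 1, 2, 10, 11.

0, 1, 2, 10, 11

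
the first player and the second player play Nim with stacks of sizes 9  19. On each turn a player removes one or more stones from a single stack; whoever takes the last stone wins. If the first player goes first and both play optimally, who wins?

Compute the nim-sum pairwise:
9 ⊕ 19 = 26
The nim-sum is 26 ≠ 0, so this is an N-position: the player to move can win; the first player has a winning move.

the first player wins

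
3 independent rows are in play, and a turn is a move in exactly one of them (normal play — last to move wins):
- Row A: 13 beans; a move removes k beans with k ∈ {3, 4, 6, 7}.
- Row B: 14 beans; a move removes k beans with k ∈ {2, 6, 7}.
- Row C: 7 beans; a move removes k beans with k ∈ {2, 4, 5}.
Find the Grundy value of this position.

1

For row A, compute g(0), g(1), … with moves {3, 4, 6, 7}:
k:     0  1  2  3  4  5  6  7  8  9 10 11 12 13
g(k):  0  0  0  1  1  1  2  2  2  3  0  0  0  1
So g(13) = 1.
For row B, compute g(0), g(1), … with moves {2, 6, 7}:
k:     0  1  2  3  4  5  6  7  8  9 10 11 12 13 14
g(k):  0  0  1  1  0  0  1  1  2  0  3  1  2  0  0
So g(14) = 0.
Build the Grundy sequence for row C with g(k) = mex{g(k−s) : s ∈ {2, 4, 5}, s ≤ k}:
g(0) = mex{} = 0
g(1) = mex{} = 0
g(2) = mex{0} = 1
g(3) = mex{0} = 1
g(4) = mex{0,1} = 2
g(5) = mex{0,1} = 2
g(6) = mex{0,1,2} = 3
g(7) = mex{1,2} = 0
So g(7) = 0.
By the Sprague-Grundy theorem, the Grundy value of a sum of independent games is the XOR of the component values.
Combined value = 1 ⊕ 0 ⊕ 0 = 1.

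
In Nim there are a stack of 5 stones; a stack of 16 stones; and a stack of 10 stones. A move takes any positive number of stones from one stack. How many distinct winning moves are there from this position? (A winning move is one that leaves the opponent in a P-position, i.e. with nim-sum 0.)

Compute the nim-sum pairwise:
5 ⊕ 16 = 21
21 ⊕ 10 = 31
The overall nim-sum is X = 31. A stack of size p has a winning move iff p XOR X < p (reduce it to p XOR X).
  5: 5 XOR 31 = 26 ≥ 5 — no move.
  16: 16 XOR 31 = 15 < 16 — winning move (to 15).
  10: 10 XOR 31 = 21 ≥ 10 — no move.
That gives 1 winning move.

1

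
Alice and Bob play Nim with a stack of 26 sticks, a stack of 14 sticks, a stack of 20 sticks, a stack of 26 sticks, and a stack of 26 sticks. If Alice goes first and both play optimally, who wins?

Bob wins

Nim-sum: 26 XOR 14 XOR 20 XOR 26 XOR 26 = 0.
The nim-sum is 0, so this is a P-position: the player to move is in a losing position under optimal play; Alice is about to move from it and so loses — Bob wins.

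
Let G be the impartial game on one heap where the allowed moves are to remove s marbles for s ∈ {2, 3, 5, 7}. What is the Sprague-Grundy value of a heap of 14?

Compute g(0), g(1), … for moves {2, 3, 5, 7}:
k:     0  1  2  3  4  5  6  7  8  9 10 11 12 13 14
g(k):  0  0  1  1  2  2  3  3  4  0  0  1  1  2  2
So g(14) = 2.

2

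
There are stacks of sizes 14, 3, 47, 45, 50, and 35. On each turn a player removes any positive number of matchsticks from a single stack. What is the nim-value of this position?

Nim-sum: 14 XOR 3 XOR 47 XOR 45 XOR 50 XOR 35 = 30.

30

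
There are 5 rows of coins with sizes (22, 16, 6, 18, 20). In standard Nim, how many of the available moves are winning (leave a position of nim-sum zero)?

3

Compute the nim-sum pairwise:
22 ^ 16 = 6
6 ^ 6 = 0
0 ^ 18 = 18
18 ^ 20 = 6
The overall nim-sum is X = 6. A row of size p has a winning move iff p XOR X < p (reduce it to p XOR X).
  22: 22 XOR 6 = 16 < 22 — winning move (to 16).
  16: 16 XOR 6 = 22 ≥ 16 — no move.
  6: 6 XOR 6 = 0 < 6 — winning move (to 0).
  18: 18 XOR 6 = 20 ≥ 18 — no move.
  20: 20 XOR 6 = 18 < 20 — winning move (to 18).
That gives 3 winning moves.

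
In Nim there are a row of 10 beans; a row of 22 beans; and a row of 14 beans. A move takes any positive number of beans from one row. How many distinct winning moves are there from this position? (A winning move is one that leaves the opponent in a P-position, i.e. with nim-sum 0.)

Write each in binary and XOR column by column:
  01010  (10)
  10110  (22)
  01110  (14)
  -----
  10010  (18)
The overall nim-sum is X = 18. A row of size p has a winning move iff p XOR X < p (reduce it to p XOR X).
  10: 10 XOR 18 = 24 ≥ 10 — no move.
  22: 22 XOR 18 = 4 < 22 — winning move (to 4).
  14: 14 XOR 18 = 28 ≥ 14 — no move.
That gives 1 winning move.

1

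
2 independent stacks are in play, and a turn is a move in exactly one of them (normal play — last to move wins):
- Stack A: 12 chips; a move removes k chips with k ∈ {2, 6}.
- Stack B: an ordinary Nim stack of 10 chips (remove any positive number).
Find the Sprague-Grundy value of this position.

10

For stack A, compute g(0), g(1), … with moves {2, 6}:
g(0) = mex{} = 0
g(1) = mex{} = 0
g(2) = mex{0} = 1
g(3) = mex{0} = 1
g(4) = mex{1} = 0
g(5) = mex{1} = 0
g(6) = mex{0} = 1
g(7) = mex{0} = 1
g(8) = mex{1} = 0
g(9) = mex{1} = 0
g(10) = mex{0} = 1
g(11) = mex{0} = 1
g(12) = mex{1} = 0
So g(12) = 0.
Stack B is a plain Nim stack of size 10, so its Grundy value is 10.
By the Sprague-Grundy theorem, the Grundy value of a sum of independent games is the XOR of the component values.
Combined value = 0 XOR 10 = 10.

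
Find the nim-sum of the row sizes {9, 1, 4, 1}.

Bitwise XOR of the heap sizes:
  1001  (9)
  0001  (1)
  0100  (4)
  0001  (1)
  ----
  1101  (13)

13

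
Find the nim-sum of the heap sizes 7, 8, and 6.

Nim-sum: 7 ^ 8 ^ 6 = 9.

9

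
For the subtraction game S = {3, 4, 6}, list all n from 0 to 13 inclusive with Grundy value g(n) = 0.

0, 1, 2, 9, 10, 11

Grundy values for subtraction set {3, 4, 6}:
k:     0  1  2  3  4  5  6  7  8  9 10 11 12 13
g(k):  0  0  0  1  1  1  2  2  2  0  0  0  1  1
The P-positions (g = 0) in 0..13 are 0, 1, 2, 9, 10, 11.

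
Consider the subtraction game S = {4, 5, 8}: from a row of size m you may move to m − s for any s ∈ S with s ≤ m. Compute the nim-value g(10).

2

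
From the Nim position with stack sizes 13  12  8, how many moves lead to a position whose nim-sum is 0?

3

Nim-sum: 13 ⊕ 12 ⊕ 8 = 9.
The overall nim-sum is X = 9. A stack of size p has a winning move iff p XOR X < p (reduce it to p XOR X).
  13: 13 XOR 9 = 4 < 13 — winning move (to 4).
  12: 12 XOR 9 = 5 < 12 — winning move (to 5).
  8: 8 XOR 9 = 1 < 8 — winning move (to 1).
That gives 3 winning moves.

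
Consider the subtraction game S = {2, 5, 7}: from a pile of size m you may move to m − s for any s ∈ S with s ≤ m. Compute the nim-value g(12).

1

Build the Grundy sequence with g(k) = mex{g(k−s) : s ∈ {2, 5, 7}, s ≤ k}:
g(0) = mex{} = 0
g(1) = mex{} = 0
g(2) = mex{0} = 1
g(3) = mex{0} = 1
g(4) = mex{1} = 0
g(5) = mex{0,1} = 2
g(6) = mex{0} = 1
g(7) = mex{0,1,2} = 3
g(8) = mex{0,1} = 2
g(9) = mex{0,1,3} = 2
g(10) = mex{1,2} = 0
g(11) = mex{0,1,2} = 3
g(12) = mex{0,2,3} = 1
So g(12) = 1.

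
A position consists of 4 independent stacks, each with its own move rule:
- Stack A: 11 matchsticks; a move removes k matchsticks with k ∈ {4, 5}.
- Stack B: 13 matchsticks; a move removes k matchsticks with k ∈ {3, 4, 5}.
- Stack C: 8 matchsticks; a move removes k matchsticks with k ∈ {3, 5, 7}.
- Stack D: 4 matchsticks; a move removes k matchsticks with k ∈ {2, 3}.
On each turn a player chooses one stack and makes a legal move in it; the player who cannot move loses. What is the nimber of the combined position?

1

For stack A, compute g(0), g(1), … with moves {4, 5}:
g(0) = mex{} = 0
g(1) = mex{} = 0
g(2) = mex{} = 0
g(3) = mex{} = 0
g(4) = mex{0} = 1
g(5) = mex{0} = 1
g(6) = mex{0} = 1
g(7) = mex{0} = 1
g(8) = mex{0,1} = 2
g(9) = mex{1} = 0
g(10) = mex{1} = 0
g(11) = mex{1} = 0
So g(11) = 0.
For stack B, compute g(0), g(1), … with moves {3, 4, 5}:
k:     0  1  2  3  4  5  6  7  8  9 10 11 12 13
g(k):  0  0  0  1  1  1  2  2  0  0  0  1  1  1
So g(13) = 1.
Grundy values for stack C (subtraction set {3, 5, 7}):
k:     0  1  2  3  4  5  6  7  8
g(k):  0  0  0  1  1  1  2  2  2
So g(8) = 2.
Build the Grundy sequence for stack D with g(k) = mex{g(k−s) : s ∈ {2, 3}, s ≤ k}:
g(0) = mex{} = 0
g(1) = mex{} = 0
g(2) = mex{0} = 1
g(3) = mex{0} = 1
g(4) = mex{0,1} = 2
So g(4) = 2.
The value of a disjunctive sum is the nim-sum of the parts.
Combined value = 0 ⊕ 1 ⊕ 2 ⊕ 2 = 1.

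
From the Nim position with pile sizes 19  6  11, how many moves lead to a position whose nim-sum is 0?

1

Nim-sum: 19 ⊕ 6 ⊕ 11 = 30.
The overall nim-sum is X = 30. A pile of size p has a winning move iff p XOR X < p (reduce it to p XOR X).
  19: 19 XOR 30 = 13 < 19 — winning move (to 13).
  6: 6 XOR 30 = 24 ≥ 6 — no move.
  11: 11 XOR 30 = 21 ≥ 11 — no move.
That gives 1 winning move.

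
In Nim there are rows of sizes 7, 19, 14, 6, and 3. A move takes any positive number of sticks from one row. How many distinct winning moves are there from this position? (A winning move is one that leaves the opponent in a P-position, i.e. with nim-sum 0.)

1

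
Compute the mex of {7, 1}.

0

0 is not in the set, so the mex is 0.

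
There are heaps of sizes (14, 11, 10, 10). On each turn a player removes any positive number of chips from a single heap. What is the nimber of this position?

5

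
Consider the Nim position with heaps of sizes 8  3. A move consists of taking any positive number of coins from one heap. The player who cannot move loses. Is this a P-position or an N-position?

N-position

Compute the nim-sum pairwise:
8 ⊕ 3 = 11
The nim-sum is 11 ≠ 0, so this is an N-position: the player to move can win.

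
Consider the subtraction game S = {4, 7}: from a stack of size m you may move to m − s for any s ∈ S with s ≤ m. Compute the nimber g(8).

Compute g(0), g(1), … for moves {4, 7}:
k:     0  1  2  3  4  5  6  7  8
g(k):  0  0  0  0  1  1  1  1  2
So g(8) = 2.

2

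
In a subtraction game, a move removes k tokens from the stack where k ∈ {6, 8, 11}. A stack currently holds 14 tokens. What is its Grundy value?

Compute g(0), g(1), … for moves {6, 8, 11}:
k:     0  1  2  3  4  5  6  7  8  9 10 11 12 13 14
g(k):  0  0  0  0  0  0  1  1  1  1  1  1  2  2  2
So g(14) = 2.

2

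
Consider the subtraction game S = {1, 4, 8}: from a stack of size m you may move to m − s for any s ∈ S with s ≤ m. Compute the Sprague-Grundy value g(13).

1

Build the Grundy sequence with g(k) = mex{g(k−s) : s ∈ {1, 4, 8}, s ≤ k}:
k:     0  1  2  3  4  5  6  7  8  9 10 11 12 13
g(k):  0  1  0  1  2  0  1  0  1  2  3  2  0  1
So g(13) = 1.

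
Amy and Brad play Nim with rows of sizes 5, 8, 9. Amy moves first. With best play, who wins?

Amy wins

Nim-sum: 5 ⊕ 8 ⊕ 9 = 4.
The nim-sum is 4 ≠ 0, so this is an N-position: the player to move can win; Amy has a winning move.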